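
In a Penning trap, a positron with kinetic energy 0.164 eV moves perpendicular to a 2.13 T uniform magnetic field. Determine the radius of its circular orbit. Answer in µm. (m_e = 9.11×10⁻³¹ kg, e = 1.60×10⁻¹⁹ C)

Convert the energy: K = 0.164 eV = 2.62×10^-20 J.
v = √(2K/m) = √(2·2.62×10^-20/9.11×10^-31) = 2.40×10^5 m/s.
r = mv/(qB) = (9.11×10^-31)(2.40×10^5) / [(1×1.60×10^-19)(2.13)] = 6.42×10^-7 m.

r ≈ 0.642 µm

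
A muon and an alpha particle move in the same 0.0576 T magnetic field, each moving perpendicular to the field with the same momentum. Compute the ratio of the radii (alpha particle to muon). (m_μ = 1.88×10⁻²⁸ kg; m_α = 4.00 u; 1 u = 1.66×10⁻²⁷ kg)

r = p/(qB) ⇒ at equal p, r ∝ 1/q.
r_{alpha particle}/r_{muon} = 0.500.

ratio ≈ 0.500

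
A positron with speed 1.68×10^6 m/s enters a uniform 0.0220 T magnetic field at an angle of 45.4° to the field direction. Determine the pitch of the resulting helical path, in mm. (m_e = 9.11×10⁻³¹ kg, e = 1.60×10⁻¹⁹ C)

The velocity component along B is v∥ = v cos45.4° = 1.18×10^6 m/s.
The cyclotron period T = 2πm/(qB) = 1.63×10^-9 s is set by m, q, B alone.
Pitch = v∥·T = (1.18×10^6)(1.63×10^-9) = 1.92×10^-3 m.

pitch ≈ 1.92 mm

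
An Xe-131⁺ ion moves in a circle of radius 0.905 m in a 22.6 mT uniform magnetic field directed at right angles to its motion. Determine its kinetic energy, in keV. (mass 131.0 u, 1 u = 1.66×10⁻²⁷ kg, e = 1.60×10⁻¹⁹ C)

v = qBr/m = (1×1.60×10^-19)(0.0226)(0.905) / (2.17×10^-25) = 1.50×10^4 m/s.
K = ½mv² = 0.5·(2.17×10^-25)·(1.50×10^4)² = 2.46×10^-17 J = 0.154 keV.

K ≈ 0.154 keV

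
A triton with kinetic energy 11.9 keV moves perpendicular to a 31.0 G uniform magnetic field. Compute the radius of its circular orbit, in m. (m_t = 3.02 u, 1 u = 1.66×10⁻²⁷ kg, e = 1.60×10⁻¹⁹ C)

r ≈ 8.81 m

Convert the energy: K = 11.9 keV = 1.90×10^-15 J.
v = √(2K/m) = √(2·1.90×10^-15/5.01×10^-27) = 8.72×10^5 m/s.
r = mv/(qB) = (5.01×10^-27)(8.72×10^5) / [(1×1.60×10^-19)(3.10×10^-3)] = 8.81 m.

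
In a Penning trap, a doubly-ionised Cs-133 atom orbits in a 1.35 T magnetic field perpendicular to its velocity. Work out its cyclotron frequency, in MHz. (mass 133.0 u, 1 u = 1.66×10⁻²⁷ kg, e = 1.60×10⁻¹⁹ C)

f ≈ 0.311 MHz

f = qB/(2πm) = (2×1.60×10^-19)(1.35) / [2π(2.21×10^-25)] = 3.11×10^5 Hz.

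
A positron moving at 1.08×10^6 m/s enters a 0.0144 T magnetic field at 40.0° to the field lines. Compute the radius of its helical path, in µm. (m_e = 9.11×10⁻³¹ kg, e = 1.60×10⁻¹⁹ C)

Only the perpendicular component v⊥ = v sin40.0° = 6.94×10^5 m/s is bent by the field.
r = m v⊥ /(qB) = (9.11×10^-31)(6.94×10^5) / [(1×1.60×10^-19)(0.0144)] = 2.74×10^-4 m.

r ≈ 274 µm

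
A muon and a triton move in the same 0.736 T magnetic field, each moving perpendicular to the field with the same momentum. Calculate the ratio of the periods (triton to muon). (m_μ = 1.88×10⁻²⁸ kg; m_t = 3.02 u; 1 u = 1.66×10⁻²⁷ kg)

ratio ≈ 26.7

T = 2πm/(qB) is independent of speed, so T₂/T₁ = (m₂/q₂)/(m₁/q₁).
T_{triton}/T_{muon} = (5.01×10^-27/1e) / (1.88×10^-28/1e) = 26.7.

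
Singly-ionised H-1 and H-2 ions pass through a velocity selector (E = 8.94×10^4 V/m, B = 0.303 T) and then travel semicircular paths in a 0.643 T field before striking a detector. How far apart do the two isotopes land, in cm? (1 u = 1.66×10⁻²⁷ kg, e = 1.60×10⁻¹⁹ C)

Both emerge at v = E/B₁ = 2.95×10^5 m/s.
r = mv/(qB₂), so r₁ = 4.76×10^-3 m and r₂ = 9.52×10^-3 m, giving Δr = 4.76×10^-3 m.
After a semicircle each ion lands a diameter 2r from the entry slit, so the separation is 2Δr = 9.52×10^-3 m.

Δd ≈ 0.952 cm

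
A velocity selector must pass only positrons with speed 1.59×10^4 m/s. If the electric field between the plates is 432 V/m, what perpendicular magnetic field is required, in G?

qE = qvB ⇒ B = E/v = (432) / (1.59×10^4) = 0.0272 T.

B ≈ 272 G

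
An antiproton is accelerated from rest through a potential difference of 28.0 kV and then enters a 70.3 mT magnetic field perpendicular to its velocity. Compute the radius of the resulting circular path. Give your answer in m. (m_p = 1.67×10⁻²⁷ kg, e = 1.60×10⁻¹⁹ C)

r ≈ 0.344 m

The kinetic energy gained is K = qV = (1×1.60×10^-19)(2.80×10^4) = 4.48×10^-15 J.
v = √(2K/m) = 2.32×10^6 m/s.
r = mv/(qB) = (1.67×10^-27)(2.32×10^6) / [(1×1.60×10^-19)(0.0703)] = 0.344 m.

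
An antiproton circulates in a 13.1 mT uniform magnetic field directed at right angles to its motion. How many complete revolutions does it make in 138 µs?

T = 2πm/(qB) = 2π(1.67×10^-27) / [(1×1.60×10^-19)(0.0131)] = 5.0062×10^-6 s.
N = t/T = 1.38×10^-4 / 5.0062×10^-6 ≈ 27.57, so 27 complete revolutions.

N = 27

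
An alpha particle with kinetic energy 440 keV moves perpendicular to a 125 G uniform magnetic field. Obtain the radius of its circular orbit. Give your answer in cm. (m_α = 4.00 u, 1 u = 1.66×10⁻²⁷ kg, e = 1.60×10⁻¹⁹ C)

Convert the energy: K = 440 keV = 7.04×10^-14 J.
v = √(2K/m) = √(2·7.04×10^-14/6.64×10^-27) = 4.60×10^6 m/s.
r = mv/(qB) = (6.64×10^-27)(4.60×10^6) / [(2×1.60×10^-19)(0.0125)] = 7.64 m.

r ≈ 764 cm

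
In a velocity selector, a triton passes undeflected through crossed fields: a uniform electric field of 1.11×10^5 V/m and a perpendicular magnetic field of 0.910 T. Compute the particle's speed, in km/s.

v ≈ 122 km/s

For zero net force, qE = qvB, so v = E/B.
v = (1.11×10^5) / (0.910) = 1.22×10^5 m/s.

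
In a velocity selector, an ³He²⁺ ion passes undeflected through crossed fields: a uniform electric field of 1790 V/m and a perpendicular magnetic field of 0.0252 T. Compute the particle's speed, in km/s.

For zero net force, qE = qvB, so v = E/B.
v = (1790) / (0.0252) = 7.10×10^4 m/s.

v ≈ 71.0 km/s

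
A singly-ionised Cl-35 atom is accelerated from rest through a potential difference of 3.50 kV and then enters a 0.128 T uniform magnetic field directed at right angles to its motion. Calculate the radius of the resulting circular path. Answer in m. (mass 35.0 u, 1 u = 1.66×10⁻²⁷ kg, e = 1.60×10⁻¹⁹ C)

The kinetic energy gained is K = qV = (1×1.60×10^-19)(3500) = 5.60×10^-16 J.
v = √(2K/m) = 1.39×10^5 m/s.
r = mv/(qB) = (5.81×10^-26)(1.39×10^5) / [(1×1.60×10^-19)(0.128)] = 0.394 m.

r ≈ 0.394 m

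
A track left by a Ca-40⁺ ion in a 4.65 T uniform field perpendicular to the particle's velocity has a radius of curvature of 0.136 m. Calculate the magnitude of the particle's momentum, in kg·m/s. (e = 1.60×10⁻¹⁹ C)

p ≈ 1.01×10^-19 kg·m/s

Since qvB = mv²/r, the momentum p = mv = qBr.
p = (1×1.60×10^-19)(4.65)(0.136) = 1.01×10^-19 kg·m/s.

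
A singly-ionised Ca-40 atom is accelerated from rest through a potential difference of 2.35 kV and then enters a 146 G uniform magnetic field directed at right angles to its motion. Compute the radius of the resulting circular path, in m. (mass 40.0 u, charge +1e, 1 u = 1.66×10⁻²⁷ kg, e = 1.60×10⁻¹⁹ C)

r ≈ 3.02 m

The kinetic energy gained is K = qV = (1×1.60×10^-19)(2350) = 3.76×10^-16 J.
v = √(2K/m) = 1.06×10^5 m/s.
r = mv/(qB) = (6.64×10^-26)(1.06×10^5) / [(1×1.60×10^-19)(0.0146)] = 3.02 m.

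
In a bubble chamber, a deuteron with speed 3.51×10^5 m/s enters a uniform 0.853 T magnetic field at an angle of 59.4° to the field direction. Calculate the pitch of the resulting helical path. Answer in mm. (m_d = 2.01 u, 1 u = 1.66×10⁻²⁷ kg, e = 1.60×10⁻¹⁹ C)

The velocity component along B is v∥ = v cos59.4° = 1.79×10^5 m/s.
The cyclotron period T = 2πm/(qB) = 1.54×10^-7 s is set by m, q, B alone.
Pitch = v∥·T = (1.79×10^5)(1.54×10^-7) = 0.0274 m.

pitch ≈ 27.4 mm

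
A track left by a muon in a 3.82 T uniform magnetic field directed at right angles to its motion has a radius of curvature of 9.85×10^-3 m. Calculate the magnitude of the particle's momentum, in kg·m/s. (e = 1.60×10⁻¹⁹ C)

Since qvB = mv²/r, the momentum p = mv = qBr.
p = (1×1.60×10^-19)(3.82)(9.85×10^-3) = 6.02×10^-21 kg·m/s.

p ≈ 6.02×10^-21 kg·m/s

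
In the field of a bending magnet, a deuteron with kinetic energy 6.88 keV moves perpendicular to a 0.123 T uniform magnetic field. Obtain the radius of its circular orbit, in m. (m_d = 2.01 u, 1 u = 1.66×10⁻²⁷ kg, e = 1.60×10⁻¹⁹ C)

Convert the energy: K = 6.88 keV = 1.10×10^-15 J.
v = √(2K/m) = √(2·1.10×10^-15/3.34×10^-27) = 8.12×10^5 m/s.
r = mv/(qB) = (3.34×10^-27)(8.12×10^5) / [(1×1.60×10^-19)(0.123)] = 0.138 m.

r ≈ 0.138 m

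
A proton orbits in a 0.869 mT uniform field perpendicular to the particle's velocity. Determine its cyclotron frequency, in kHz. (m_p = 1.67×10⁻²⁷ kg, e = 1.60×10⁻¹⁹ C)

f ≈ 13.3 kHz

f = qB/(2πm) = (1×1.60×10^-19)(8.69×10^-4) / [2π(1.67×10^-27)] = 1.33×10^4 Hz.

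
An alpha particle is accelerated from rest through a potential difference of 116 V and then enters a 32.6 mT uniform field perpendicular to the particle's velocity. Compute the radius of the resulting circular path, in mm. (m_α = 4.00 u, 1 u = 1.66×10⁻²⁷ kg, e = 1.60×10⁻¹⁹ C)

r ≈ 67.3 mm

The kinetic energy gained is K = qV = (2×1.60×10^-19)(116) = 3.71×10^-17 J.
v = √(2K/m) = 1.06×10^5 m/s.
r = mv/(qB) = (6.64×10^-27)(1.06×10^5) / [(2×1.60×10^-19)(0.0326)] = 0.0673 m.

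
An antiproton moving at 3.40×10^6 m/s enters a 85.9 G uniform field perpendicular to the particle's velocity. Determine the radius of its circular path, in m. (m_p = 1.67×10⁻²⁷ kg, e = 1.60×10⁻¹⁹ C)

r ≈ 4.13 m

The magnetic force provides the centripetal force: qvB = mv²/r, so r = mv/(qB).
r = (1.67×10^-27 kg)(3.40×10^6 m/s) / [(1×1.60×10^-19 C)(8.59×10^-3 T)] = 4.13 m.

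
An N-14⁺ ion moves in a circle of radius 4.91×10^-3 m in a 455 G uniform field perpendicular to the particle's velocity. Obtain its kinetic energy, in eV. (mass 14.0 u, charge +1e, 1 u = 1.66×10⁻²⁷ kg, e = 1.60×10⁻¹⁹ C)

K ≈ 0.172 eV

v = qBr/m = (1×1.60×10^-19)(0.0455)(4.91×10^-3) / (2.32×10^-26) = 1540 m/s.
K = ½mv² = 0.5·(2.32×10^-26)·(1540)² = 2.75×10^-20 J = 0.172 eV.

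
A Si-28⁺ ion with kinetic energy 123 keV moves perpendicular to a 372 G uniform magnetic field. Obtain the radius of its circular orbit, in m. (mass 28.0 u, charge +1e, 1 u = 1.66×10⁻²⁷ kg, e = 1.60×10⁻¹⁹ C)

r ≈ 7.19 m

Convert the energy: K = 123 keV = 1.97×10^-14 J.
v = √(2K/m) = √(2·1.97×10^-14/4.65×10^-26) = 9.20×10^5 m/s.
r = mv/(qB) = (4.65×10^-26)(9.20×10^5) / [(1×1.60×10^-19)(0.0372)] = 7.19 m.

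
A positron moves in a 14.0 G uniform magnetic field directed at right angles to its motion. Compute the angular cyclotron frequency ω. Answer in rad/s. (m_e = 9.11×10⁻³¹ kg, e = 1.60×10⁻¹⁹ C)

ω = qB/m = (1×1.60×10^-19)(1.40×10^-3) / (9.11×10^-31) = 2.46×10^8 rad/s.

ω ≈ 2.46×10^8 rad/s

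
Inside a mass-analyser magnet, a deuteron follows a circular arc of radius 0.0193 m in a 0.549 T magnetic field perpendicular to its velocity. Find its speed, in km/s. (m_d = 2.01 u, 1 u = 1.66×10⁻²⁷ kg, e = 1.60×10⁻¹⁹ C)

From qvB = mv²/r, v = qBr/m.
v = (1×1.60×10^-19)(0.549)(0.0193) / (3.34×10^-27) = 5.08×10^5 m/s.

v ≈ 508 km/s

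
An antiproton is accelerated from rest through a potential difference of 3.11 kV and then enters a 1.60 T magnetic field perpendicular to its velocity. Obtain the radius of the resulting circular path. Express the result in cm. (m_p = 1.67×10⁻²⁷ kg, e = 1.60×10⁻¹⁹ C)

The kinetic energy gained is K = qV = (1×1.60×10^-19)(3110) = 4.98×10^-16 J.
v = √(2K/m) = 7.72×10^5 m/s.
r = mv/(qB) = (1.67×10^-27)(7.72×10^5) / [(1×1.60×10^-19)(1.60)] = 5.04×10^-3 m.

r ≈ 0.504 cm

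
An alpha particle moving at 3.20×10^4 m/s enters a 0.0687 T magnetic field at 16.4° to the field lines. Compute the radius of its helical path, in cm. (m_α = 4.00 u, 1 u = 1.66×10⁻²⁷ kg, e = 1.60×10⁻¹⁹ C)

r ≈ 0.273 cm

Only the perpendicular component v⊥ = v sin16.4° = 9030 m/s is bent by the field.
r = m v⊥ /(qB) = (6.64×10^-27)(9030) / [(2×1.60×10^-19)(0.0687)] = 2.73×10^-3 m.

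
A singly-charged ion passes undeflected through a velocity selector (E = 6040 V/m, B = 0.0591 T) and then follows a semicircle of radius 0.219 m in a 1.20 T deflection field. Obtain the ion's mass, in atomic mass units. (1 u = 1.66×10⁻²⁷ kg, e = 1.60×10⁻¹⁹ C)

v = E/B₁ = 1.02×10^5 m/s.
From r = mv/(qB₂), m = qB₂r/v = (1×1.60×10^-19)(1.20)(0.219) / (1.02×10^5) = 4.11×10^-25 kg.
In atomic mass units: m = 4.11×10^-25 / 1.66×10^-27 = 248 u.

m ≈ 248 u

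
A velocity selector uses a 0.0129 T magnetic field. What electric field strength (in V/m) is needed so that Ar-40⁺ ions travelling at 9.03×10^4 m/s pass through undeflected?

E ≈ 1160 V/m

qE = qvB ⇒ E = vB = (9.03×10^4)(0.0129) = 1160 V/m.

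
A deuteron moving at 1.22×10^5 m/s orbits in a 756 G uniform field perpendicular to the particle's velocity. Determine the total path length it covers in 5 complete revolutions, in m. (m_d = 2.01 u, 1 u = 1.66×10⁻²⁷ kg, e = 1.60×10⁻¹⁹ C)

L ≈ 1.06 m

r = mv/(qB) = 0.0337 m, so one revolution covers 2πr = 0.211 m.
In 5 revolutions: L = 5·2πr = 1.06 m.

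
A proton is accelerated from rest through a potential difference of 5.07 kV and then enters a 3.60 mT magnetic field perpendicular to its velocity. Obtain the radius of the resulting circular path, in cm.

The kinetic energy gained is K = qV = (1×1.60×10^-19)(5070) = 8.11×10^-16 J.
v = √(2K/m) = 9.86×10^5 m/s.
r = mv/(qB) = (1.67×10^-27)(9.86×10^5) / [(1×1.60×10^-19)(3.60×10^-3)] = 2.86 m.

r ≈ 286 cm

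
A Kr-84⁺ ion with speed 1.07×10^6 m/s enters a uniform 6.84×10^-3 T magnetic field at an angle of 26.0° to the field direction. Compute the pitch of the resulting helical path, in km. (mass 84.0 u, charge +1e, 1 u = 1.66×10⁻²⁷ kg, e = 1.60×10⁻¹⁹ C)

pitch ≈ 0.770 km

The velocity component along B is v∥ = v cos26.0° = 9.62×10^5 m/s.
The cyclotron period T = 2πm/(qB) = 8.01×10^-4 s is set by m, q, B alone.
Pitch = v∥·T = (9.62×10^5)(8.01×10^-4) = 770 m.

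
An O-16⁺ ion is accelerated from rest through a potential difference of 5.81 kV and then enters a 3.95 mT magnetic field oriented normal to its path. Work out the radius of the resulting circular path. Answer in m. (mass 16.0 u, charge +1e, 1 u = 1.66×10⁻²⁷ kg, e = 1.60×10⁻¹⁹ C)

r ≈ 11.1 m

The kinetic energy gained is K = qV = (1×1.60×10^-19)(5810) = 9.30×10^-16 J.
v = √(2K/m) = 2.65×10^5 m/s.
r = mv/(qB) = (2.66×10^-26)(2.65×10^5) / [(1×1.60×10^-19)(3.95×10^-3)] = 11.1 m.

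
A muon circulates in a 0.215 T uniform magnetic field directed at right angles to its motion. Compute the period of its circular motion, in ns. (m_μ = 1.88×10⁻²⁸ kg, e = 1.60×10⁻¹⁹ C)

The cyclotron period is independent of speed: T = 2πm/(qB).
T = 2π(1.88×10^-28) / [(1×1.60×10^-19)(0.215)] = 3.43×10^-8 s.

T ≈ 34.3 ns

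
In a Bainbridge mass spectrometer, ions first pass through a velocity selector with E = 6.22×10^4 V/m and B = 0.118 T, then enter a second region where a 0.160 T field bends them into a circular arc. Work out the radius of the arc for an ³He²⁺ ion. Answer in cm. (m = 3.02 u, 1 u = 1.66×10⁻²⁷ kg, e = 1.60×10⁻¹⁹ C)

The selector passes v = E/B = 6.22×10^4/0.118 = 5.27×10^5 m/s.
In the deflection region, r = mv/(qB₂) = (5.01×10^-27)(5.27×10^5) / [(2×1.60×10^-19)(0.160)] = 0.0516 m.

r ≈ 5.16 cm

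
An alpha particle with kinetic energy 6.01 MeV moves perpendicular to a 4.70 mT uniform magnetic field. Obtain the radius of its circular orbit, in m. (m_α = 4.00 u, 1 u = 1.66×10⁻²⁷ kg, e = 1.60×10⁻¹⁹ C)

r ≈ 75.1 m

Convert the energy: K = 6.01 MeV = 9.62×10^-13 J.
v = √(2K/m) = √(2·9.62×10^-13/6.64×10^-27) = 1.70×10^7 m/s.
r = mv/(qB) = (6.64×10^-27)(1.70×10^7) / [(2×1.60×10^-19)(4.70×10^-3)] = 75.1 m.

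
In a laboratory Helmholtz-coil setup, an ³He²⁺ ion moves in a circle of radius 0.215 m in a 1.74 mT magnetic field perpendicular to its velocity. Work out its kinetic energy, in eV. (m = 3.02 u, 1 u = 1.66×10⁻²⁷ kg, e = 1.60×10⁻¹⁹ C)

K ≈ 8.93 eV

v = qBr/m = (2×1.60×10^-19)(1.74×10^-3)(0.215) / (5.01×10^-27) = 2.39×10^4 m/s.
K = ½mv² = 0.5·(5.01×10^-27)·(2.39×10^4)² = 1.43×10^-18 J = 8.93 eV.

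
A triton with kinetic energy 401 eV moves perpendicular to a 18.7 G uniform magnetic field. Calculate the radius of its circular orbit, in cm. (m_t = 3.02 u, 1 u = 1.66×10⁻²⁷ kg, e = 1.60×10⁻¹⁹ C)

Convert the energy: K = 401 eV = 6.42×10^-17 J.
v = √(2K/m) = √(2·6.42×10^-17/5.01×10^-27) = 1.60×10^5 m/s.
r = mv/(qB) = (5.01×10^-27)(1.60×10^5) / [(1×1.60×10^-19)(1.87×10^-3)] = 2.68 m.

r ≈ 268 cm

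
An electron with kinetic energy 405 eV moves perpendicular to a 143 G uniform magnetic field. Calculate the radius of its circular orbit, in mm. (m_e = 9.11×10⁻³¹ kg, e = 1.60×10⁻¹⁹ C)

r ≈ 4.75 mm

Convert the energy: K = 405 eV = 6.48×10^-17 J.
v = √(2K/m) = √(2·6.48×10^-17/9.11×10^-31) = 1.19×10^7 m/s.
r = mv/(qB) = (9.11×10^-31)(1.19×10^7) / [(1×1.60×10^-19)(0.0143)] = 4.75×10^-3 m.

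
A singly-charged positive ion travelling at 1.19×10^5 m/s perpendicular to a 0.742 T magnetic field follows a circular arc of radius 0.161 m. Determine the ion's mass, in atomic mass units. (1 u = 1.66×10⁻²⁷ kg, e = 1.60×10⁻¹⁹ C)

qvB = mv²/r ⇒ m = qBr/v.
m = (1×1.60×10^-19)(0.742)(0.161) / (1.19×10^5) = 1.61×10^-25 kg = 96.8 u.

m ≈ 96.8 u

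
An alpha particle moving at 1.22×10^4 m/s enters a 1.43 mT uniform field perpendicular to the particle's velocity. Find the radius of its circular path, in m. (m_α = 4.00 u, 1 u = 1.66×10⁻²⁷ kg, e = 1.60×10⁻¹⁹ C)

The magnetic force provides the centripetal force: qvB = mv²/r, so r = mv/(qB).
r = (6.64×10^-27 kg)(1.22×10^4 m/s) / [(2×1.60×10^-19 C)(1.43×10^-3 T)] = 0.177 m.

r ≈ 0.177 m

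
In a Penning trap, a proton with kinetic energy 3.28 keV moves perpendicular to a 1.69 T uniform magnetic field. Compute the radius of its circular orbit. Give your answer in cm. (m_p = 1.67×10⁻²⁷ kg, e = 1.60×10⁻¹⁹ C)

r ≈ 0.490 cm

Convert the energy: K = 3.28 keV = 5.25×10^-16 J.
v = √(2K/m) = √(2·5.25×10^-16/1.67×10^-27) = 7.93×10^5 m/s.
r = mv/(qB) = (1.67×10^-27)(7.93×10^5) / [(1×1.60×10^-19)(1.69)] = 4.90×10^-3 m.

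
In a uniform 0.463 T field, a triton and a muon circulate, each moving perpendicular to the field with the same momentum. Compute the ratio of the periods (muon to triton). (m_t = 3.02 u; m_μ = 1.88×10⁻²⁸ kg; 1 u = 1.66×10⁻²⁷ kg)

T = 2πm/(qB) is independent of speed, so T₂/T₁ = (m₂/q₂)/(m₁/q₁).
T_{muon}/T_{triton} = (1.88×10^-28/1e) / (5.01×10^-27/1e) = 0.0375.

ratio ≈ 0.0375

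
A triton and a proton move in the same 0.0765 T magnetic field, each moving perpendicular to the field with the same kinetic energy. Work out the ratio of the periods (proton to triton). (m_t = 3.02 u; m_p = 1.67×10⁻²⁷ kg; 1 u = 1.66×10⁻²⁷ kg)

T = 2πm/(qB) is independent of speed, so T₂/T₁ = (m₂/q₂)/(m₁/q₁).
T_{proton}/T_{triton} = (1.67×10^-27/1e) / (5.01×10^-27/1e) = 0.333.

ratio ≈ 0.333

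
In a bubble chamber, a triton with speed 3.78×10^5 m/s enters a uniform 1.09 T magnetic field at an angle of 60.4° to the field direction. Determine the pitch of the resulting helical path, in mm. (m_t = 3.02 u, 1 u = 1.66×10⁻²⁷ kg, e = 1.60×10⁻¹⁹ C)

pitch ≈ 33.7 mm

The velocity component along B is v∥ = v cos60.4° = 1.87×10^5 m/s.
The cyclotron period T = 2πm/(qB) = 1.81×10^-7 s is set by m, q, B alone.
Pitch = v∥·T = (1.87×10^5)(1.81×10^-7) = 0.0337 m.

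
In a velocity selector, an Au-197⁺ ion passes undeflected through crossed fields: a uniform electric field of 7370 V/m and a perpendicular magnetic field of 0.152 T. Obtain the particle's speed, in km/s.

v ≈ 48.5 km/s

For zero net force, qE = qvB, so v = E/B.
v = (7370) / (0.152) = 4.85×10^4 m/s.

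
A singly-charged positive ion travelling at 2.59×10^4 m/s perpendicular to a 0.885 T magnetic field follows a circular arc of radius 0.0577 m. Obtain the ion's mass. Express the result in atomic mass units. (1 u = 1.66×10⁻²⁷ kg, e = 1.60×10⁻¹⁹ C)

m ≈ 190 u

qvB = mv²/r ⇒ m = qBr/v.
m = (1×1.60×10^-19)(0.885)(0.0577) / (2.59×10^4) = 3.15×10^-25 kg = 190 u.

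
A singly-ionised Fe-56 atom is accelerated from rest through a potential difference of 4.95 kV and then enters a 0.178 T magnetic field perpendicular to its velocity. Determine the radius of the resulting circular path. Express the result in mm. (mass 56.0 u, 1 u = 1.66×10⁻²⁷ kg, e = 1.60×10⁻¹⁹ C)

The kinetic energy gained is K = qV = (1×1.60×10^-19)(4950) = 7.92×10^-16 J.
v = √(2K/m) = 1.31×10^5 m/s.
r = mv/(qB) = (9.30×10^-26)(1.31×10^5) / [(1×1.60×10^-19)(0.178)] = 0.426 m.

r ≈ 426 mm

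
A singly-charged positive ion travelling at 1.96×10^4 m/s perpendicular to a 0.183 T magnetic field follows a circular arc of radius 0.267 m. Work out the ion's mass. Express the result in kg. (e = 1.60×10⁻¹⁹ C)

m ≈ 3.99×10^-25 kg

qvB = mv²/r ⇒ m = qBr/v.
m = (1×1.60×10^-19)(0.183)(0.267) / (1.96×10^4) = 3.99×10^-25 kg.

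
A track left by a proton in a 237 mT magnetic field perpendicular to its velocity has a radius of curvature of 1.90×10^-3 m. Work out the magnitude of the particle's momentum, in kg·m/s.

p ≈ 7.20×10^-23 kg·m/s

Since qvB = mv²/r, the momentum p = mv = qBr.
p = (1×1.60×10^-19)(0.237)(1.90×10^-3) = 7.20×10^-23 kg·m/s.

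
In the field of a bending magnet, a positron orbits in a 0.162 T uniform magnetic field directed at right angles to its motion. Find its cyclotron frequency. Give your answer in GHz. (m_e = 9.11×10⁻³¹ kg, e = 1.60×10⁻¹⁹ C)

f ≈ 4.53 GHz

f = qB/(2πm) = (1×1.60×10^-19)(0.162) / [2π(9.11×10^-31)] = 4.53×10^9 Hz.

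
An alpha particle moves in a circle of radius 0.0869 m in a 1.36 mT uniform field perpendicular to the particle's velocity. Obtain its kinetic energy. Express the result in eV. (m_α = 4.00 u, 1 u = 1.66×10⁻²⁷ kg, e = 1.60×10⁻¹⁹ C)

K ≈ 0.673 eV

v = qBr/m = (2×1.60×10^-19)(1.36×10^-3)(0.0869) / (6.64×10^-27) = 5700 m/s.
K = ½mv² = 0.5·(6.64×10^-27)·(5700)² = 1.08×10^-19 J = 0.673 eV.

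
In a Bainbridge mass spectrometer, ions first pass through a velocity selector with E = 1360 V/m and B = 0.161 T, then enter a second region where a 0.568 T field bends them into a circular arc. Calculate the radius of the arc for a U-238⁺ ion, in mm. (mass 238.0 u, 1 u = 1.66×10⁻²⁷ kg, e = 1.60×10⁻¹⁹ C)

r ≈ 36.7 mm

The selector passes v = E/B = 1360/0.161 = 8450 m/s.
In the deflection region, r = mv/(qB₂) = (3.95×10^-25)(8450) / [(1×1.60×10^-19)(0.568)] = 0.0367 m.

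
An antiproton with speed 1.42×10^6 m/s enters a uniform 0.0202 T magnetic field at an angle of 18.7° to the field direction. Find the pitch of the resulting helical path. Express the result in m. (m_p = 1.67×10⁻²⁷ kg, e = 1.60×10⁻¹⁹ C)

The velocity component along B is v∥ = v cos18.7° = 1.35×10^6 m/s.
The cyclotron period T = 2πm/(qB) = 3.25×10^-6 s is set by m, q, B alone.
Pitch = v∥·T = (1.35×10^6)(3.25×10^-6) = 4.37 m.

pitch ≈ 4.37 m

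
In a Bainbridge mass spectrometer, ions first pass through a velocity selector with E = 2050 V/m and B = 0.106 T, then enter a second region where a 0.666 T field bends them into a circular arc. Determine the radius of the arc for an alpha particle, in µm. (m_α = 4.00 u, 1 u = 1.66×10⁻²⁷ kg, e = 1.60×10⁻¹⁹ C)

r ≈ 603 µm

The selector passes v = E/B = 2050/0.106 = 1.93×10^4 m/s.
In the deflection region, r = mv/(qB₂) = (6.64×10^-27)(1.93×10^4) / [(2×1.60×10^-19)(0.666)] = 6.03×10^-4 m.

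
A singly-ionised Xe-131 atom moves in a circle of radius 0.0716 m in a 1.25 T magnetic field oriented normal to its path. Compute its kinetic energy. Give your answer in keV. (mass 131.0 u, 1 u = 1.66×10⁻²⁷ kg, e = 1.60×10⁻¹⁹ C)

K ≈ 2.95 keV

v = qBr/m = (1×1.60×10^-19)(1.25)(0.0716) / (2.17×10^-25) = 6.59×10^4 m/s.
K = ½mv² = 0.5·(2.17×10^-25)·(6.59×10^4)² = 4.71×10^-16 J = 2.95 keV.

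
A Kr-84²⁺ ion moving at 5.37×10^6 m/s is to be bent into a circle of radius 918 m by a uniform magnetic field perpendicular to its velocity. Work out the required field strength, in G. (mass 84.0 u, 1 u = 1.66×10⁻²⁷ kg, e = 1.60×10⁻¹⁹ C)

B ≈ 25.5 G

qvB = mv²/r gives B = mv/(qr).
B = (1.39×10^-25)(5.37×10^6) / [(2×1.60×10^-19)(918)] = 2.55×10^-3 T.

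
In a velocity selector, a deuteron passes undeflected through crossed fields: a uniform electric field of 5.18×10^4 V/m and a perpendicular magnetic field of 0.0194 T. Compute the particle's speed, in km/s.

v ≈ 2670 km/s

For zero net force, qE = qvB, so v = E/B.
v = (5.18×10^4) / (0.0194) = 2.67×10^6 m/s.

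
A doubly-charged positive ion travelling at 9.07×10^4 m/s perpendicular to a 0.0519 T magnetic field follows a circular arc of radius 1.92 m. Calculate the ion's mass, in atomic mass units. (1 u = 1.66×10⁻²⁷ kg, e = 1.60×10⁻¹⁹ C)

qvB = mv²/r ⇒ m = qBr/v.
m = (2×1.60×10^-19)(0.0519)(1.92) / (9.07×10^4) = 3.52×10^-25 kg = 212 u.

m ≈ 212 u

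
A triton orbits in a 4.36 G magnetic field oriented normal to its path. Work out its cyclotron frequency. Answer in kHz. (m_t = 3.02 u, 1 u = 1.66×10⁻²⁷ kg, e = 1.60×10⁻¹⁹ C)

f ≈ 2.21 kHz

f = qB/(2πm) = (1×1.60×10^-19)(4.36×10^-4) / [2π(5.01×10^-27)] = 2210 Hz.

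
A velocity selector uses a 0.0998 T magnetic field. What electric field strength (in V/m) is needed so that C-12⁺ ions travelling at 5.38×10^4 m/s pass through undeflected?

E ≈ 5370 V/m

qE = qvB ⇒ E = vB = (5.38×10^4)(0.0998) = 5370 V/m.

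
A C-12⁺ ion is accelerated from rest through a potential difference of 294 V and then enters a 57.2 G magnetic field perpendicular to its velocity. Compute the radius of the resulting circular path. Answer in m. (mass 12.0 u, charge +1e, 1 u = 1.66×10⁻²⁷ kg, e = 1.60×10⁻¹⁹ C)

The kinetic energy gained is K = qV = (1×1.60×10^-19)(294) = 4.70×10^-17 J.
v = √(2K/m) = 6.87×10^4 m/s.
r = mv/(qB) = (1.99×10^-26)(6.87×10^4) / [(1×1.60×10^-19)(5.72×10^-3)] = 1.50 m.

r ≈ 1.50 m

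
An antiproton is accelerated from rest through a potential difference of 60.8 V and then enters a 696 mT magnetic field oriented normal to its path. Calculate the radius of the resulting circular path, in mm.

The kinetic energy gained is K = qV = (1×1.60×10^-19)(60.8) = 9.73×10^-18 J.
v = √(2K/m) = 1.08×10^5 m/s.
r = mv/(qB) = (1.67×10^-27)(1.08×10^5) / [(1×1.60×10^-19)(0.696)] = 1.62×10^-3 m.

r ≈ 1.62 mm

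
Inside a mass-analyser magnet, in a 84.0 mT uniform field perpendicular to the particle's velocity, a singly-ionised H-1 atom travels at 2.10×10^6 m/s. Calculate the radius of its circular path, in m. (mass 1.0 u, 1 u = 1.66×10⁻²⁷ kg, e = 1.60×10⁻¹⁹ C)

The magnetic force provides the centripetal force: qvB = mv²/r, so r = mv/(qB).
r = (1.66×10^-27 kg)(2.10×10^6 m/s) / [(1×1.60×10^-19 C)(0.0840 T)] = 0.259 m.

r ≈ 0.259 m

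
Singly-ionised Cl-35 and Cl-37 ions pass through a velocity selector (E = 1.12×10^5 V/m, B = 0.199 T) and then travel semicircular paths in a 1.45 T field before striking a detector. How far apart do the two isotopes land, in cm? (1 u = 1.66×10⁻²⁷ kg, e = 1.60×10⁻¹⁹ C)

Both emerge at v = E/B₁ = 5.63×10^5 m/s.
r = mv/(qB₂), so r₁ = 0.14095 m and r₂ = 0.14900 m, giving Δr = 8.05×10^-3 m.
After a semicircle each ion lands a diameter 2r from the entry slit, so the separation is 2Δr = 0.0161 m.

Δd ≈ 1.61 cm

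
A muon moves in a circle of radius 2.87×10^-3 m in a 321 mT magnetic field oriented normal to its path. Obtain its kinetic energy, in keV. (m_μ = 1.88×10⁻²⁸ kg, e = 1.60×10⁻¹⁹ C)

K ≈ 0.361 keV

v = qBr/m = (1×1.60×10^-19)(0.321)(2.87×10^-3) / (1.88×10^-28) = 7.84×10^5 m/s.
K = ½mv² = 0.5·(1.88×10^-28)·(7.84×10^5)² = 5.78×10^-17 J = 0.361 keV.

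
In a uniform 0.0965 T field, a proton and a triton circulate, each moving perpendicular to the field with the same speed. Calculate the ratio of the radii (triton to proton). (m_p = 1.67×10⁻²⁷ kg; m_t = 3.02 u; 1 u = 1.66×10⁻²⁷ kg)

ratio ≈ 3.00

r = mv/(qB) ⇒ at equal v, r ∝ m/q.
r_{triton}/r_{proton} = 3.00.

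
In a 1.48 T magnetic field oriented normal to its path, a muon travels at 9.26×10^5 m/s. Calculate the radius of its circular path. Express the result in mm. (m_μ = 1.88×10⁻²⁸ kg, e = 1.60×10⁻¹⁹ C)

The magnetic force provides the centripetal force: qvB = mv²/r, so r = mv/(qB).
r = (1.88×10^-28 kg)(9.26×10^5 m/s) / [(1×1.60×10^-19 C)(1.48 T)] = 7.35×10^-4 m.

r ≈ 0.735 mm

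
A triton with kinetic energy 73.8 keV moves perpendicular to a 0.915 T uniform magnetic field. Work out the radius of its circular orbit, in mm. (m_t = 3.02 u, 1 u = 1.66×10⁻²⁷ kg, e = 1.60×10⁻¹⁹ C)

Convert the energy: K = 73.8 keV = 1.18×10^-14 J.
v = √(2K/m) = √(2·1.18×10^-14/5.01×10^-27) = 2.17×10^6 m/s.
r = mv/(qB) = (5.01×10^-27)(2.17×10^6) / [(1×1.60×10^-19)(0.915)] = 0.0743 m.

r ≈ 74.3 mm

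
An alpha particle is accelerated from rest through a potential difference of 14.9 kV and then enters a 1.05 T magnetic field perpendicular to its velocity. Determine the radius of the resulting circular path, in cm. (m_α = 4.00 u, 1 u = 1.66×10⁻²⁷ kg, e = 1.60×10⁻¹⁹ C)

The kinetic energy gained is K = qV = (2×1.60×10^-19)(1.49×10^4) = 4.77×10^-15 J.
v = √(2K/m) = 1.20×10^6 m/s.
r = mv/(qB) = (6.64×10^-27)(1.20×10^6) / [(2×1.60×10^-19)(1.05)] = 0.0237 m.

r ≈ 2.37 cm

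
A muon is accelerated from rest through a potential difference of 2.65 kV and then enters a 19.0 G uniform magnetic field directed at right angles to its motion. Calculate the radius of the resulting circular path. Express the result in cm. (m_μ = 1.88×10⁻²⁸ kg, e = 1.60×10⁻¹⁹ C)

The kinetic energy gained is K = qV = (1×1.60×10^-19)(2650) = 4.24×10^-16 J.
v = √(2K/m) = 2.12×10^6 m/s.
r = mv/(qB) = (1.88×10^-28)(2.12×10^6) / [(1×1.60×10^-19)(1.90×10^-3)] = 1.31 m.

r ≈ 131 cm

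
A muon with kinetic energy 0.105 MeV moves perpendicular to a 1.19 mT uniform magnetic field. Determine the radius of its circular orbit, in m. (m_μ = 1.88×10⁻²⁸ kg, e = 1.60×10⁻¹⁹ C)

Convert the energy: K = 0.105 MeV = 1.68×10^-14 J.
v = √(2K/m) = √(2·1.68×10^-14/1.88×10^-28) = 1.34×10^7 m/s.
r = mv/(qB) = (1.88×10^-28)(1.34×10^7) / [(1×1.60×10^-19)(1.19×10^-3)] = 13.2 m.

r ≈ 13.2 m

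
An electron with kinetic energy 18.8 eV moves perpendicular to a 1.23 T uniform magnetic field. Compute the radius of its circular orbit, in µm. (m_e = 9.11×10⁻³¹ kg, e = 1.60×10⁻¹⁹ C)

r ≈ 11.9 µm

Convert the energy: K = 18.8 eV = 3.01×10^-18 J.
v = √(2K/m) = √(2·3.01×10^-18/9.11×10^-31) = 2.57×10^6 m/s.
r = mv/(qB) = (9.11×10^-31)(2.57×10^6) / [(1×1.60×10^-19)(1.23)] = 1.19×10^-5 m.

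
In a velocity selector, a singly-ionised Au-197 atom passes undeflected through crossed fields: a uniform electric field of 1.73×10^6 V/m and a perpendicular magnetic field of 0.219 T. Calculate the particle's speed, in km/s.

For zero net force, qE = qvB, so v = E/B.
v = (1.73×10^6) / (0.219) = 7.90×10^6 m/s.

v ≈ 7900 km/s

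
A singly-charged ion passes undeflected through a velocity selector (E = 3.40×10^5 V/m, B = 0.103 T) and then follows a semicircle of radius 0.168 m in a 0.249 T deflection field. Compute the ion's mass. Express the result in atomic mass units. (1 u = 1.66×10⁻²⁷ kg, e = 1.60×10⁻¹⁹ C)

m ≈ 1.22 u

v = E/B₁ = 3.30×10^6 m/s.
From r = mv/(qB₂), m = qB₂r/v = (1×1.60×10^-19)(0.249)(0.168) / (3.30×10^6) = 2.03×10^-27 kg.
In atomic mass units: m = 2.03×10^-27 / 1.66×10^-27 = 1.22 u.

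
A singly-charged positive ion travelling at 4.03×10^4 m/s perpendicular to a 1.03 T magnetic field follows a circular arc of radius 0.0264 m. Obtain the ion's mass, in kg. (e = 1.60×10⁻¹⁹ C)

m ≈ 1.08×10^-25 kg

qvB = mv²/r ⇒ m = qBr/v.
m = (1×1.60×10^-19)(1.03)(0.0264) / (4.03×10^4) = 1.08×10^-25 kg.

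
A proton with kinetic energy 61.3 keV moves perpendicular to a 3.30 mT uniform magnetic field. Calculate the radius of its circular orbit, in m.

r ≈ 10.8 m

Convert the energy: K = 61.3 keV = 9.81×10^-15 J.
v = √(2K/m) = √(2·9.81×10^-15/1.67×10^-27) = 3.43×10^6 m/s.
r = mv/(qB) = (1.67×10^-27)(3.43×10^6) / [(1×1.60×10^-19)(3.30×10^-3)] = 10.8 m.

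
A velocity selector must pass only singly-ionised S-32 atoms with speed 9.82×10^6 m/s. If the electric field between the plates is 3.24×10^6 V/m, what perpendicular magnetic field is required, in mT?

B ≈ 330 mT

qE = qvB ⇒ B = E/v = (3.24×10^6) / (9.82×10^6) = 0.330 T.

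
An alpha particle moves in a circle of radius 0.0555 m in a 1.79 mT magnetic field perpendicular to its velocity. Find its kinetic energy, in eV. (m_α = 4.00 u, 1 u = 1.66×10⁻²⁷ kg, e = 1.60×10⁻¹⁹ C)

v = qBr/m = (2×1.60×10^-19)(1.79×10^-3)(0.0555) / (6.64×10^-27) = 4790 m/s.
K = ½mv² = 0.5·(6.64×10^-27)·(4790)² = 7.61×10^-20 J = 0.476 eV.

K ≈ 0.476 eV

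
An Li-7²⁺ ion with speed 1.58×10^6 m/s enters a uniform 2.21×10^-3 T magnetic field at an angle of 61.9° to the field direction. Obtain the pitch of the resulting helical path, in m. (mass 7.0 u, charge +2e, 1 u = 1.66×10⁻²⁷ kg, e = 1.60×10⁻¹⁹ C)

The velocity component along B is v∥ = v cos61.9° = 7.44×10^5 m/s.
The cyclotron period T = 2πm/(qB) = 1.03×10^-4 s is set by m, q, B alone.
Pitch = v∥·T = (7.44×10^5)(1.03×10^-4) = 76.8 m.

pitch ≈ 76.8 m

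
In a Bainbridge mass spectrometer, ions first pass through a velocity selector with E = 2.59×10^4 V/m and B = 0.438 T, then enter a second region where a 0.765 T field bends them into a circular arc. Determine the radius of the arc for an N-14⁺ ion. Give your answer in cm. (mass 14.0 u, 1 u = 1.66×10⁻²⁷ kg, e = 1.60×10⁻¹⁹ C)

r ≈ 1.12 cm

The selector passes v = E/B = 2.59×10^4/0.438 = 5.91×10^4 m/s.
In the deflection region, r = mv/(qB₂) = (2.32×10^-26)(5.91×10^4) / [(1×1.60×10^-19)(0.765)] = 0.0112 m.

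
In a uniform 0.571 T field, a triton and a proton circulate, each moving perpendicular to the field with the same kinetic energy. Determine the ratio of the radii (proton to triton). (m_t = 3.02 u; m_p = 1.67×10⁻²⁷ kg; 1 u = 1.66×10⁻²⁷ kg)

ratio ≈ 0.577

r = √(2mK)/(qB) ⇒ at equal K, r ∝ √m/q.
r_{proton}/r_{triton} = 0.577.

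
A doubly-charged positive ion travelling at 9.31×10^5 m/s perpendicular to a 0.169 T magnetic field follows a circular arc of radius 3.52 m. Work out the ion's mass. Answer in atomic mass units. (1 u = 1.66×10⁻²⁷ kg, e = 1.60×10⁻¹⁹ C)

qvB = mv²/r ⇒ m = qBr/v.
m = (2×1.60×10^-19)(0.169)(3.52) / (9.31×10^5) = 2.04×10^-25 kg = 123 u.

m ≈ 123 u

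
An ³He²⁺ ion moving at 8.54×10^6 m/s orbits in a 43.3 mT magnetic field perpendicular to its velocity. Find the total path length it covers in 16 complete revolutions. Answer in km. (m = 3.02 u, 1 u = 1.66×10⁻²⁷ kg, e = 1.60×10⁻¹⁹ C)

r = mv/(qB) = 3.09 m, so one revolution covers 2πr = 19.4 m.
In 16 revolutions: L = 16·2πr = 311 m.

L ≈ 0.311 km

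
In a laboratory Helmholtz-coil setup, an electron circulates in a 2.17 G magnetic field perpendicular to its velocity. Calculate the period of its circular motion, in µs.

The cyclotron period is independent of speed: T = 2πm/(qB).
T = 2π(9.11×10^-31) / [(1×1.60×10^-19)(2.17×10^-4)] = 1.65×10^-7 s.

T ≈ 0.165 µs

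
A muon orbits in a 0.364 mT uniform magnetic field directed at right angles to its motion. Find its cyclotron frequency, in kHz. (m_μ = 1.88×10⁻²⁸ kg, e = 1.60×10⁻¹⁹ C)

f = qB/(2πm) = (1×1.60×10^-19)(3.64×10^-4) / [2π(1.88×10^-28)] = 4.93×10^4 Hz.

f ≈ 49.3 kHz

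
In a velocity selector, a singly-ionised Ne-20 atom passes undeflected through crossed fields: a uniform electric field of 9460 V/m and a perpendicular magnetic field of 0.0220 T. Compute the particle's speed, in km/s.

For zero net force, qE = qvB, so v = E/B.
v = (9460) / (0.0220) = 4.30×10^5 m/s.

v ≈ 430 km/s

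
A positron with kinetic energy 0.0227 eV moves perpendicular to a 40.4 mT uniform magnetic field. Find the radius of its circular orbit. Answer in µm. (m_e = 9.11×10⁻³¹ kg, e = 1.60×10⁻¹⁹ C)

Convert the energy: K = 0.0227 eV = 3.63×10^-21 J.
v = √(2K/m) = √(2·3.63×10^-21/9.11×10^-31) = 8.93×10^4 m/s.
r = mv/(qB) = (9.11×10^-31)(8.93×10^4) / [(1×1.60×10^-19)(0.0404)] = 1.26×10^-5 m.

r ≈ 12.6 µm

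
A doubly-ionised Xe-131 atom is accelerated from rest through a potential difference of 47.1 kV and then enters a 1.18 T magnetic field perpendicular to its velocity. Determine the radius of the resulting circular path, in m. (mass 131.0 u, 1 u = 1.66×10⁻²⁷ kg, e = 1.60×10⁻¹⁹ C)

The kinetic energy gained is K = qV = (2×1.60×10^-19)(4.71×10^4) = 1.51×10^-14 J.
v = √(2K/m) = 3.72×10^5 m/s.
r = mv/(qB) = (2.17×10^-25)(3.72×10^5) / [(2×1.60×10^-19)(1.18)] = 0.214 m.

r ≈ 0.214 m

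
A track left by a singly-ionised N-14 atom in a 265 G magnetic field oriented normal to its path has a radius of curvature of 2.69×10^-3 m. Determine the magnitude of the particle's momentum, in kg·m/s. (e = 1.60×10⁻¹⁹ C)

p ≈ 1.14×10^-23 kg·m/s

Since qvB = mv²/r, the momentum p = mv = qBr.
p = (1×1.60×10^-19)(0.0265)(2.69×10^-3) = 1.14×10^-23 kg·m/s.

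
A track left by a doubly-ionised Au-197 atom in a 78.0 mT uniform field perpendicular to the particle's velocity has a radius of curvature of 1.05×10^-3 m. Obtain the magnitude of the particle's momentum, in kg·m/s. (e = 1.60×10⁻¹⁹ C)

p ≈ 2.62×10^-23 kg·m/s

Since qvB = mv²/r, the momentum p = mv = qBr.
p = (2×1.60×10^-19)(0.0780)(1.05×10^-3) = 2.62×10^-23 kg·m/s.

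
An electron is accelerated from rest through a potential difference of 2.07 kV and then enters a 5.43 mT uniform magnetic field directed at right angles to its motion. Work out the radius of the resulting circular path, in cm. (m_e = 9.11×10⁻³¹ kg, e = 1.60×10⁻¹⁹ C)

The kinetic energy gained is K = qV = (1×1.60×10^-19)(2070) = 3.31×10^-16 J.
v = √(2K/m) = 2.70×10^7 m/s.
r = mv/(qB) = (9.11×10^-31)(2.70×10^7) / [(1×1.60×10^-19)(5.43×10^-3)] = 0.0283 m.

r ≈ 2.83 cm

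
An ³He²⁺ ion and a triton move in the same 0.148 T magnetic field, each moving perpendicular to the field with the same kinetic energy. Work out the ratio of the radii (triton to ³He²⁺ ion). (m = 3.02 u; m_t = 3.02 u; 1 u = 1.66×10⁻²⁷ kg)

r = √(2mK)/(qB) ⇒ at equal K, r ∝ √m/q.
r_{triton}/r_{³He²⁺ ion} = 2.00.

ratio ≈ 2.00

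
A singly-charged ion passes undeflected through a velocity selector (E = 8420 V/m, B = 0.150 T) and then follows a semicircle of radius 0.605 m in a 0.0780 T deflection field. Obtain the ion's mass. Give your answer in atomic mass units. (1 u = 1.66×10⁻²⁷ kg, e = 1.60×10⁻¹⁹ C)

m ≈ 81.0 u

v = E/B₁ = 5.61×10^4 m/s.
From r = mv/(qB₂), m = qB₂r/v = (1×1.60×10^-19)(0.0780)(0.605) / (5.61×10^4) = 1.35×10^-25 kg.
In atomic mass units: m = 1.35×10^-25 / 1.66×10^-27 = 81.0 u.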